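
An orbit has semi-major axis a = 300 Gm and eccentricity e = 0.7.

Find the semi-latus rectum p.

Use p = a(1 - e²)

Convert to SI: a = 300 Gm = 3e+11 m.
p = a (1 − e²).
p = 3e+11 · (1 − (0.7)²) = 3e+11 · 0.51 ≈ 1.53e+11 m = 153 Gm.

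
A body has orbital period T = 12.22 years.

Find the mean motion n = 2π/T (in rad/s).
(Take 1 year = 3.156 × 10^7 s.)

Convert to SI: T = 12.22 years = 3.85663e+08 s.
n = 2π / T.
n = 2π / 3.85663e+08 s ≈ 1.629e-08 rad/s.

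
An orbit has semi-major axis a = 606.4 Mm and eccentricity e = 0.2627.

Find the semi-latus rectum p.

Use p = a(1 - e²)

Convert to SI: a = 606.4 Mm = 6.064e+08 m.
p = a (1 − e²).
p = 6.064e+08 · (1 − (0.2627)²) = 6.064e+08 · 0.930989 ≈ 5.646e+08 m = 564.6 Mm.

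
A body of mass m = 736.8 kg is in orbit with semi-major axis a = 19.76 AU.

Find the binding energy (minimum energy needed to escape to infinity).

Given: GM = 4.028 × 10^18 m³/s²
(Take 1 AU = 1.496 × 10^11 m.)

Convert to SI: a = 19.76 AU = 2.9561e+12 m.
Total orbital energy is E = −GMm/(2a); binding energy is E_bind = −E = GMm/(2a).
E_bind = 4.028e+18 · 736.8 / (2 · 2.9561e+12) J ≈ 5.02e+08 J = 502 MJ.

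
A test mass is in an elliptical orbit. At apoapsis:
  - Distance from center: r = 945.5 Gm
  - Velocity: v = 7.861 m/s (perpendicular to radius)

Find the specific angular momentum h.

Convert to SI: r = 945.5 Gm = 9.455e+11 m.
With v perpendicular to r, h = r · v.
h = 9.455e+11 · 7.861 m²/s ≈ 7.433e+12 m²/s.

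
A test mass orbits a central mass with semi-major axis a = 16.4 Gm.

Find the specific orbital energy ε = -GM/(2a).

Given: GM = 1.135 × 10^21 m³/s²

Convert to SI: a = 16.4 Gm = 1.64e+10 m.
ε = −GM / (2a).
ε = −1.135e+21 / (2 · 1.64e+10) J/kg ≈ -3.46e+10 J/kg = -34.6 GJ/kg.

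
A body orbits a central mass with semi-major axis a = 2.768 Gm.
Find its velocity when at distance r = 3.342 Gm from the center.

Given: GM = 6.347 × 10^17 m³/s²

Convert to SI: a = 2.768 Gm = 2.768e+09 m; r = 3.342 Gm = 3.342e+09 m.
Vis-viva: v = √(GM · (2/r − 1/a)).
2/r − 1/a = 2/3.342e+09 − 1/2.768e+09 = 2.37172e-10 m⁻¹.
v = √(6.347e+17 · 2.37172e-10) m/s ≈ 1.227e+04 m/s = 12.27 km/s.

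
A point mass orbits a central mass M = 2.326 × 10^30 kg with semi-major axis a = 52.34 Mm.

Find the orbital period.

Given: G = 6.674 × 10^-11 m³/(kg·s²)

Convert to SI: a = 52.34 Mm = 5.234e+07 m.
GM = G · M = 6.674e-11 · 2.326e+30 = 1.55237e+20 m³/s².
Kepler's third law: T = 2π √(a³ / GM).
Substituting a = 5.234e+07 m and GM = 1.55237e+20 m³/s²:
T = 2π √((5.234e+07)³ / 1.55237e+20) s
T ≈ 191 s = 3.183 minutes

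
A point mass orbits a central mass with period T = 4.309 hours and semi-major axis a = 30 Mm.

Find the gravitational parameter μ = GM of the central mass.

Convert to SI: T = 4.309 hours = 15512.4 s; a = 30 Mm = 3e+07 m.
GM = 4π² · a³ / T².
GM = 4π² · (3e+07)³ / (15512.4)² m³/s² ≈ 4.43e+15 m³/s² = 4.43 × 10^15 m³/s².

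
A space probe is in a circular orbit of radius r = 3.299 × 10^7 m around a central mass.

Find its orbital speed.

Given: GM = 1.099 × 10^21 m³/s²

For a circular orbit, gravity supplies the centripetal force, so v = √(GM / r).
v = √(1.099e+21 / 3.299e+07) m/s ≈ 5.772e+06 m/s = 5772 km/s.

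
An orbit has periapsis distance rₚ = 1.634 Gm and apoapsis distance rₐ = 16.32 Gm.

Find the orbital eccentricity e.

Convert to SI: rₚ = 1.634 Gm = 1.634e+09 m; rₐ = 16.32 Gm = 1.632e+10 m.
e = (rₐ − rₚ) / (rₐ + rₚ).
e = (1.632e+10 − 1.634e+09) / (1.632e+10 + 1.634e+09) = 1.4686e+10 / 1.7954e+10 ≈ 0.818.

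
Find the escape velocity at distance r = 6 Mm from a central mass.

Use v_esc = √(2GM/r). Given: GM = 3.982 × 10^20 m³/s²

Convert to SI: r = 6 Mm = 6e+06 m.
Escape velocity comes from setting total energy to zero: ½v² − GM/r = 0 ⇒ v_esc = √(2GM / r).
v_esc = √(2 · 3.982e+20 / 6e+06) m/s ≈ 1.152e+07 m/s = 1.152e+04 km/s.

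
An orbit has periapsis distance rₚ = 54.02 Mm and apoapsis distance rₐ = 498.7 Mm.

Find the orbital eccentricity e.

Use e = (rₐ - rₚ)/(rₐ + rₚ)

Convert to SI: rₚ = 54.02 Mm = 5.402e+07 m; rₐ = 498.7 Mm = 4.987e+08 m.
e = (rₐ − rₚ) / (rₐ + rₚ).
e = (4.987e+08 − 5.402e+07) / (4.987e+08 + 5.402e+07) = 4.4468e+08 / 5.5272e+08 ≈ 0.8045.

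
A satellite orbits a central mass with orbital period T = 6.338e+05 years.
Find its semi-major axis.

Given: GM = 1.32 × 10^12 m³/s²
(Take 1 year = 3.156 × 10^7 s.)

Convert to SI: T = 6.338e+05 years = 2.00027e+13 s.
Invert Kepler's third law: a = (GM · T² / (4π²))^(1/3).
Substituting T = 2.00027e+13 s and GM = 1.32e+12 m³/s²:
a = (1.32e+12 · (2.00027e+13)² / (4π²))^(1/3) m
a ≈ 2.374e+12 m = 2.374 Tm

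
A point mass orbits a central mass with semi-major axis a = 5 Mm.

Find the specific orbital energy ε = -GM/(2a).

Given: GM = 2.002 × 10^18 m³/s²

Convert to SI: a = 5 Mm = 5e+06 m.
ε = −GM / (2a).
ε = −2.002e+18 / (2 · 5e+06) J/kg ≈ -2.002e+11 J/kg = -200.2 GJ/kg.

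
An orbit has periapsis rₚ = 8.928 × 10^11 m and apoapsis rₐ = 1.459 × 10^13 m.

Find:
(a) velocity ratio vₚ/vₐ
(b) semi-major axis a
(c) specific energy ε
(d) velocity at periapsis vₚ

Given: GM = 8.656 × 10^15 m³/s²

(a) Conservation of angular momentum (rₚvₚ = rₐvₐ) gives vₚ/vₐ = rₐ/rₚ = 1.459e+13/8.928e+11 ≈ 16.34
(b) a = (rₚ + rₐ)/2 = (8.928e+11 + 1.459e+13)/2 ≈ 7.741e+12 m
(c) With a = (rₚ + rₐ)/2 = 7.7414e+12 m, ε = −GM/(2a) = −8.656e+15/(2 · 7.7414e+12) J/kg ≈ -559.1 J/kg
(d) With a = (rₚ + rₐ)/2 = 7.7414e+12 m, vₚ = √(GM (2/rₚ − 1/a)) = √(8.656e+15 · (2/8.928e+11 − 1/7.7414e+12)) m/s ≈ 135.2 m/s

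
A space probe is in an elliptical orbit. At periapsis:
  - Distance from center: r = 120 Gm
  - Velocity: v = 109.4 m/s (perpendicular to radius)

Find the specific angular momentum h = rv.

Convert to SI: r = 120 Gm = 1.2e+11 m.
With v perpendicular to r, h = r · v.
h = 1.2e+11 · 109.4 m²/s ≈ 1.313e+13 m²/s.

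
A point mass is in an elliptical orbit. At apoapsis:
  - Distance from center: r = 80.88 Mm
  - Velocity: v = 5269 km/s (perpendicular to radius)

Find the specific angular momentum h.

Convert to SI: r = 80.88 Mm = 8.088e+07 m; v = 5269 km/s = 5.269e+06 m/s.
With v perpendicular to r, h = r · v.
h = 8.088e+07 · 5.269e+06 m²/s ≈ 4.262e+14 m²/s.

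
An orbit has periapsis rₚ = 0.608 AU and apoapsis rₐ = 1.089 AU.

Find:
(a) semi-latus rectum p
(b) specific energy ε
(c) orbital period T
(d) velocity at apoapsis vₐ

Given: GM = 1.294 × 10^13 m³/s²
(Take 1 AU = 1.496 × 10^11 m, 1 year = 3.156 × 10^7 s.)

Convert to SI: rₚ = 0.608 AU = 9.09568e+10 m; rₐ = 1.089 AU = 1.62914e+11 m.
(a) From a = (rₚ + rₐ)/2 = 1.26936e+11 m and e = (rₐ − rₚ)/(rₐ + rₚ) = 0.283441, p = a(1 − e²) = 1.26936e+11 · (1 − (0.283441)²) ≈ 1.167e+11 m
(b) With a = (rₚ + rₐ)/2 = 1.26936e+11 m, ε = −GM/(2a) = −1.294e+13/(2 · 1.26936e+11) J/kg ≈ -50.97 J/kg
(c) With a = (rₚ + rₐ)/2 = 1.26936e+11 m, T = 2π √(a³/GM) = 2π √((1.26936e+11)³/1.294e+13) s ≈ 7.899e+10 s
(d) With a = (rₚ + rₐ)/2 = 1.26936e+11 m, vₐ = √(GM (2/rₐ − 1/a)) = √(1.294e+13 · (2/1.62914e+11 − 1/1.26936e+11)) m/s ≈ 7.544 m/s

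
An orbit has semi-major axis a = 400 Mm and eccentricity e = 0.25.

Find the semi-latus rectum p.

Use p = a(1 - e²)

Convert to SI: a = 400 Mm = 4e+08 m.
p = a (1 − e²).
p = 4e+08 · (1 − (0.25)²) = 4e+08 · 0.9375 ≈ 3.75e+08 m = 375 Mm.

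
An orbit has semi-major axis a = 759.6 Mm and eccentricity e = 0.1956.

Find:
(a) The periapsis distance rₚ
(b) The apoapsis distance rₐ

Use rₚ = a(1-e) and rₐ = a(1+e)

Convert to SI: a = 759.6 Mm = 7.596e+08 m.
(a) rₚ = a(1 − e) = 7.596e+08 · (1 − 0.1956) = 7.596e+08 · 0.8044 ≈ 6.11e+08 m = 611 Mm.
(b) rₐ = a(1 + e) = 7.596e+08 · (1 + 0.1956) = 7.596e+08 · 1.1956 ≈ 9.082e+08 m = 908.2 Mm.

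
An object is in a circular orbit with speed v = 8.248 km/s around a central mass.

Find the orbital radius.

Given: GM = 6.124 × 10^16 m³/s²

Convert to SI: v = 8.248 km/s = 8248 m/s.
For a circular orbit, v² = GM / r, so r = GM / v².
r = 6.124e+16 / (8248)² m ≈ 9.002e+08 m = 9.002 × 10^8 m.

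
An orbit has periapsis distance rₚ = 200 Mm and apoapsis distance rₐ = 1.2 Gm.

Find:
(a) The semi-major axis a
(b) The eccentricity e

Convert to SI: rₚ = 200 Mm = 2e+08 m; rₐ = 1.2 Gm = 1.2e+09 m.
(a) a = (rₚ + rₐ) / 2 = (2e+08 + 1.2e+09) / 2 ≈ 7e+08 m = 700 Mm.
(b) e = (rₐ − rₚ) / (rₐ + rₚ) = (1.2e+09 − 2e+08) / (1.2e+09 + 2e+08) ≈ 0.7143.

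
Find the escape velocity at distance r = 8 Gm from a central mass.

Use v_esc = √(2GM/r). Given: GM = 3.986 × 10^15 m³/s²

Convert to SI: r = 8 Gm = 8e+09 m.
Escape velocity comes from setting total energy to zero: ½v² − GM/r = 0 ⇒ v_esc = √(2GM / r).
v_esc = √(2 · 3.986e+15 / 8e+09) m/s ≈ 998.2 m/s = 998.2 m/s.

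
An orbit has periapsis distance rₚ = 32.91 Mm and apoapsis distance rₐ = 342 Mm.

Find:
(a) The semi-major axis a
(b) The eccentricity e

Convert to SI: rₚ = 32.91 Mm = 3.291e+07 m; rₐ = 342 Mm = 3.42e+08 m.
(a) a = (rₚ + rₐ) / 2 = (3.291e+07 + 3.42e+08) / 2 ≈ 1.875e+08 m = 187.5 Mm.
(b) e = (rₐ − rₚ) / (rₐ + rₚ) = (3.42e+08 − 3.291e+07) / (3.42e+08 + 3.291e+07) ≈ 0.8244.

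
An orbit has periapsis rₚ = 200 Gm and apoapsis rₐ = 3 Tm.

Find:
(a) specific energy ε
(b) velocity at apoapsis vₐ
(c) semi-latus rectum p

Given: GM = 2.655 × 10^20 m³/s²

Convert to SI: rₚ = 200 Gm = 2e+11 m; rₐ = 3 Tm = 3e+12 m.
(a) With a = (rₚ + rₐ)/2 = 1.6e+12 m, ε = −GM/(2a) = −2.655e+20/(2 · 1.6e+12) J/kg ≈ -8.297e+07 J/kg
(b) With a = (rₚ + rₐ)/2 = 1.6e+12 m, vₐ = √(GM (2/rₐ − 1/a)) = √(2.655e+20 · (2/3e+12 − 1/1.6e+12)) m/s ≈ 3326 m/s
(c) From a = (rₚ + rₐ)/2 = 1.6e+12 m and e = (rₐ − rₚ)/(rₐ + rₚ) = 0.875, p = a(1 − e²) = 1.6e+12 · (1 − (0.875)²) ≈ 3.75e+11 m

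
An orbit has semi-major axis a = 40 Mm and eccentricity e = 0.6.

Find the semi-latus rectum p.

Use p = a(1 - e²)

Convert to SI: a = 40 Mm = 4e+07 m.
p = a (1 − e²).
p = 4e+07 · (1 − (0.6)²) = 4e+07 · 0.64 ≈ 2.56e+07 m = 25.6 Mm.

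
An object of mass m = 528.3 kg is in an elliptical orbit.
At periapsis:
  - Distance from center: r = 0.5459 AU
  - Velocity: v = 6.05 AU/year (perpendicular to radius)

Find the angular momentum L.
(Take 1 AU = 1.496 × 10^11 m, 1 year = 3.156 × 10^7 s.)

Convert to SI: r = 0.5459 AU = 8.16666e+10 m; v = 6.05 AU/year = 28678.1 m/s.
Since v is perpendicular to r, L = m · v · r.
L = 528.3 · 28678.1 · 8.16666e+10 kg·m²/s ≈ 1.237e+18 kg·m²/s.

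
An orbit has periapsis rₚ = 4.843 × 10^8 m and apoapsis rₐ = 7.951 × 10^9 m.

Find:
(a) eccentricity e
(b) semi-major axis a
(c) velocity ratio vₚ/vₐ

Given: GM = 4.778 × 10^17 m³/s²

(a) e = (rₐ − rₚ)/(rₐ + rₚ) = (7.951e+09 − 4.843e+08)/(7.951e+09 + 4.843e+08) ≈ 0.8852
(b) a = (rₚ + rₐ)/2 = (4.843e+08 + 7.951e+09)/2 ≈ 4.218e+09 m
(c) Conservation of angular momentum (rₚvₚ = rₐvₐ) gives vₚ/vₐ = rₐ/rₚ = 7.951e+09/4.843e+08 ≈ 16.42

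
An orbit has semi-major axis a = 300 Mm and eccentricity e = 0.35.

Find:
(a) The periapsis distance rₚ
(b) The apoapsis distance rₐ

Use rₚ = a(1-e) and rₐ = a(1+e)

Convert to SI: a = 300 Mm = 3e+08 m.
(a) rₚ = a(1 − e) = 3e+08 · (1 − 0.35) = 3e+08 · 0.65 ≈ 1.95e+08 m = 195 Mm.
(b) rₐ = a(1 + e) = 3e+08 · (1 + 0.35) = 3e+08 · 1.35 ≈ 4.05e+08 m = 405 Mm.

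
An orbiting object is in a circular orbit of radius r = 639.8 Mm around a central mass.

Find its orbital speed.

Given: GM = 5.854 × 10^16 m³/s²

Convert to SI: r = 639.8 Mm = 6.398e+08 m.
For a circular orbit, gravity supplies the centripetal force, so v = √(GM / r).
v = √(5.854e+16 / 6.398e+08) m/s ≈ 9565 m/s = 9.565 km/s.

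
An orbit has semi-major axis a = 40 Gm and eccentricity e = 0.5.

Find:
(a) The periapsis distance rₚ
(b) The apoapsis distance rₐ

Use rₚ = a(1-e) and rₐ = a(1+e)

Convert to SI: a = 40 Gm = 4e+10 m.
(a) rₚ = a(1 − e) = 4e+10 · (1 − 0.5) = 4e+10 · 0.5 ≈ 2e+10 m = 20 Gm.
(b) rₐ = a(1 + e) = 4e+10 · (1 + 0.5) = 4e+10 · 1.5 ≈ 6e+10 m = 60 Gm.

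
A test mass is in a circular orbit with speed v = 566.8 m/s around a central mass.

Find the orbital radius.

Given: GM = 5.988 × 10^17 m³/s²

For a circular orbit, v² = GM / r, so r = GM / v².
r = 5.988e+17 / (566.8)² m ≈ 1.864e+12 m = 1.864 Tm.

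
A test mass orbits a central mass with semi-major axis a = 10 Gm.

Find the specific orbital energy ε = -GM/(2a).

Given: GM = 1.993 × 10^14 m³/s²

Convert to SI: a = 10 Gm = 1e+10 m.
ε = −GM / (2a).
ε = −1.993e+14 / (2 · 1e+10) J/kg ≈ -9965 J/kg = -9.965 kJ/kg.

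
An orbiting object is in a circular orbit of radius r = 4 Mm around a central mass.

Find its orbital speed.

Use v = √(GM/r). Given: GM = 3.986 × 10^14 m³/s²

Convert to SI: r = 4 Mm = 4e+06 m.
For a circular orbit, gravity supplies the centripetal force, so v = √(GM / r).
v = √(3.986e+14 / 4e+06) m/s ≈ 9982 m/s = 9.982 km/s.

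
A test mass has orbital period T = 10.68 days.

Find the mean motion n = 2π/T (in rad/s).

Convert to SI: T = 10.68 days = 922752 s.
n = 2π / T.
n = 2π / 922752 s ≈ 6.809e-06 rad/s.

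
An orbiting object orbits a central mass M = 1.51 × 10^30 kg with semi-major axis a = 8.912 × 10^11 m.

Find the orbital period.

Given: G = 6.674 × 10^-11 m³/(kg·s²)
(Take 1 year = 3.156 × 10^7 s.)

GM = G · M = 6.674e-11 · 1.51e+30 = 1.00777e+20 m³/s².
Kepler's third law: T = 2π √(a³ / GM).
Substituting a = 8.912e+11 m and GM = 1.00777e+20 m³/s²:
T = 2π √((8.912e+11)³ / 1.00777e+20) s
T ≈ 5.266e+08 s = 16.68 years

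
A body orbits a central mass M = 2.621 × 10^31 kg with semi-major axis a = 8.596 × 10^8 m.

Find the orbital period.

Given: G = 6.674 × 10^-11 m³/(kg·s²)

GM = G · M = 6.674e-11 · 2.621e+31 = 1.74926e+21 m³/s².
Kepler's third law: T = 2π √(a³ / GM).
Substituting a = 8.596e+08 m and GM = 1.74926e+21 m³/s²:
T = 2π √((8.596e+08)³ / 1.74926e+21) s
T ≈ 3786 s = 1.052 hours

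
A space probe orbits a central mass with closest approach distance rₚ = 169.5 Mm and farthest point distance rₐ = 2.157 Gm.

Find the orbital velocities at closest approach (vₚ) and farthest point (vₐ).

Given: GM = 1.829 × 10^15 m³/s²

Convert to SI: rₚ = 169.5 Mm = 1.695e+08 m; rₐ = 2.157 Gm = 2.157e+09 m.
Use the vis-viva equation v² = GM(2/r − 1/a) with a = (rₚ + rₐ)/2 = (1.695e+08 + 2.157e+09)/2 = 1.16325e+09 m.
vₚ = √(GM · (2/rₚ − 1/a)) = √(1.829e+15 · (2/1.695e+08 − 1/1.16325e+09)) m/s ≈ 4473 m/s = 4.473 km/s.
vₐ = √(GM · (2/rₐ − 1/a)) = √(1.829e+15 · (2/2.157e+09 − 1/1.16325e+09)) m/s ≈ 351.5 m/s = 351.5 m/s.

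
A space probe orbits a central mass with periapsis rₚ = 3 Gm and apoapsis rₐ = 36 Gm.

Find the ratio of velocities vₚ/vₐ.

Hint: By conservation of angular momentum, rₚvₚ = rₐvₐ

Convert to SI: rₚ = 3 Gm = 3e+09 m; rₐ = 36 Gm = 3.6e+10 m.
Conservation of angular momentum gives rₚvₚ = rₐvₐ, so vₚ/vₐ = rₐ/rₚ.
vₚ/vₐ = 3.6e+10 / 3e+09 ≈ 12.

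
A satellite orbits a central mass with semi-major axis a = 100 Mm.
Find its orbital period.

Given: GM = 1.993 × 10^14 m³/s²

Convert to SI: a = 100 Mm = 1e+08 m.
Kepler's third law: T = 2π √(a³ / GM).
Substituting a = 1e+08 m and GM = 1.993e+14 m³/s²:
T = 2π √((1e+08)³ / 1.993e+14) s
T ≈ 4.451e+05 s = 5.151 days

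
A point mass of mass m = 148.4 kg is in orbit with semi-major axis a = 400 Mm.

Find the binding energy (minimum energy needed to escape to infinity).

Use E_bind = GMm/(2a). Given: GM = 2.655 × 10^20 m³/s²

Convert to SI: a = 400 Mm = 4e+08 m.
Total orbital energy is E = −GMm/(2a); binding energy is E_bind = −E = GMm/(2a).
E_bind = 2.655e+20 · 148.4 / (2 · 4e+08) J ≈ 4.925e+13 J = 49.25 TJ.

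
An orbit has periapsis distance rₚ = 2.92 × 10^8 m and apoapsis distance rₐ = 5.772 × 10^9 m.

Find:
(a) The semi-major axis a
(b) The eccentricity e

(a) a = (rₚ + rₐ) / 2 = (2.92e+08 + 5.772e+09) / 2 ≈ 3.032e+09 m = 3.032 × 10^9 m.
(b) e = (rₐ − rₚ) / (rₐ + rₚ) = (5.772e+09 − 2.92e+08) / (5.772e+09 + 2.92e+08) ≈ 0.9037.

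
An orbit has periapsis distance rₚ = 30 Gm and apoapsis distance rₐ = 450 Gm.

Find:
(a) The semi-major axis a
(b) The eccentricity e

Convert to SI: rₚ = 30 Gm = 3e+10 m; rₐ = 450 Gm = 4.5e+11 m.
(a) a = (rₚ + rₐ) / 2 = (3e+10 + 4.5e+11) / 2 ≈ 2.4e+11 m = 240 Gm.
(b) e = (rₐ − rₚ) / (rₐ + rₚ) = (4.5e+11 − 3e+10) / (4.5e+11 + 3e+10) ≈ 0.875.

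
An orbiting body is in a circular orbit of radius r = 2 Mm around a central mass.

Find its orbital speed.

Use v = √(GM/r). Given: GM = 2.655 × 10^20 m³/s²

Convert to SI: r = 2 Mm = 2e+06 m.
For a circular orbit, gravity supplies the centripetal force, so v = √(GM / r).
v = √(2.655e+20 / 2e+06) m/s ≈ 1.152e+07 m/s = 1.152e+04 km/s.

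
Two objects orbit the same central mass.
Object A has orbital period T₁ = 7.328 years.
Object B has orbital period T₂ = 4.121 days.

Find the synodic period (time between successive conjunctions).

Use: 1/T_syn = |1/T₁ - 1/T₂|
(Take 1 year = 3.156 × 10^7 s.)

Convert to SI: T₁ = 7.328 years = 2.31272e+08 s; T₂ = 4.121 days = 356054 s.
T_syn = |T₁ · T₂ / (T₁ − T₂)|.
T_syn = |2.31272e+08 · 356054 / (2.31272e+08 − 356054)| s ≈ 3.566e+05 s = 4.127 days.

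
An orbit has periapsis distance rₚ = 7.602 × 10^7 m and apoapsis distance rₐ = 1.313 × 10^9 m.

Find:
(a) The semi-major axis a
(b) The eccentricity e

(a) a = (rₚ + rₐ) / 2 = (7.602e+07 + 1.313e+09) / 2 ≈ 6.945e+08 m = 6.945 × 10^8 m.
(b) e = (rₐ − rₚ) / (rₐ + rₚ) = (1.313e+09 − 7.602e+07) / (1.313e+09 + 7.602e+07) ≈ 0.8905.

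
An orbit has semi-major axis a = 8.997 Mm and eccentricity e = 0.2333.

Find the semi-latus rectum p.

Convert to SI: a = 8.997 Mm = 8.997e+06 m.
p = a (1 − e²).
p = 8.997e+06 · (1 − (0.2333)²) = 8.997e+06 · 0.945571 ≈ 8.507e+06 m = 8.507 Mm.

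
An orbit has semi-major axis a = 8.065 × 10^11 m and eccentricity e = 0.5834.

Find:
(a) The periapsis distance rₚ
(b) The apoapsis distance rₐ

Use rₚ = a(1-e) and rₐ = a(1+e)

(a) rₚ = a(1 − e) = 8.065e+11 · (1 − 0.5834) = 8.065e+11 · 0.4166 ≈ 3.36e+11 m = 3.36 × 10^11 m.
(b) rₐ = a(1 + e) = 8.065e+11 · (1 + 0.5834) = 8.065e+11 · 1.5834 ≈ 1.277e+12 m = 1.277 × 10^12 m.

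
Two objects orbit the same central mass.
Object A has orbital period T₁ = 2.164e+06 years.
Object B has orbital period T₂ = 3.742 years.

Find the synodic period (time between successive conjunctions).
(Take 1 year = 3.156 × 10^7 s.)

Convert to SI: T₁ = 2.164e+06 years = 6.82958e+13 s; T₂ = 3.742 years = 1.18098e+08 s.
T_syn = |T₁ · T₂ / (T₁ − T₂)|.
T_syn = |6.82958e+13 · 1.18098e+08 / (6.82958e+13 − 1.18098e+08)| s ≈ 1.181e+08 s = 3.742 years.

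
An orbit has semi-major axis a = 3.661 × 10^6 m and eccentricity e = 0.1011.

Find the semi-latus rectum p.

p = a (1 − e²).
p = 3.661e+06 · (1 − (0.1011)²) = 3.661e+06 · 0.989779 ≈ 3.624e+06 m = 3.624 × 10^6 m.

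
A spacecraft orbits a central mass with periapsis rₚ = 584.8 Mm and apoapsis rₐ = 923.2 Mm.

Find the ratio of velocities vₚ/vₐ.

Convert to SI: rₚ = 584.8 Mm = 5.848e+08 m; rₐ = 923.2 Mm = 9.232e+08 m.
Conservation of angular momentum gives rₚvₚ = rₐvₐ, so vₚ/vₐ = rₐ/rₚ.
vₚ/vₐ = 9.232e+08 / 5.848e+08 ≈ 1.579.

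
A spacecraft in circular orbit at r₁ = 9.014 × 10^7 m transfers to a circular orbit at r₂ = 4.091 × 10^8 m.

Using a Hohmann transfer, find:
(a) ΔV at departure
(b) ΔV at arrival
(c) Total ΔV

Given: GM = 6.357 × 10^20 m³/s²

Transfer semi-major axis: a_t = (r₁ + r₂)/2 = (9.014e+07 + 4.091e+08)/2 = 2.4962e+08 m.
Circular speeds: v₁ = √(GM/r₁) = 2.65563e+06 m/s, v₂ = √(GM/r₂) = 1.24655e+06 m/s.
Transfer speeds (vis-viva v² = GM(2/r − 1/a_t)): v₁ᵗ = 3.39971e+06 m/s, v₂ᵗ = 749084 m/s.
(a) ΔV₁ = |v₁ᵗ − v₁| ≈ 7.441e+05 m/s = 744.1 km/s.
(b) ΔV₂ = |v₂ − v₂ᵗ| ≈ 4.975e+05 m/s = 497.5 km/s.
(c) ΔV_total = ΔV₁ + ΔV₂ ≈ 1.242e+06 m/s = 1242 km/s.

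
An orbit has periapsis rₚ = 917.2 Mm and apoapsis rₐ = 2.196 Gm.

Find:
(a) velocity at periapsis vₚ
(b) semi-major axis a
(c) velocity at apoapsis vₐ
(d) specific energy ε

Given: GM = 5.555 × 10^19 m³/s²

Convert to SI: rₚ = 917.2 Mm = 9.172e+08 m; rₐ = 2.196 Gm = 2.196e+09 m.
(a) With a = (rₚ + rₐ)/2 = 1.5566e+09 m, vₚ = √(GM (2/rₚ − 1/a)) = √(5.555e+19 · (2/9.172e+08 − 1/1.5566e+09)) m/s ≈ 2.923e+05 m/s
(b) a = (rₚ + rₐ)/2 = (9.172e+08 + 2.196e+09)/2 ≈ 1.557e+09 m
(c) With a = (rₚ + rₐ)/2 = 1.5566e+09 m, vₐ = √(GM (2/rₐ − 1/a)) = √(5.555e+19 · (2/2.196e+09 − 1/1.5566e+09)) m/s ≈ 1.221e+05 m/s
(d) With a = (rₚ + rₐ)/2 = 1.5566e+09 m, ε = −GM/(2a) = −5.555e+19/(2 · 1.5566e+09) J/kg ≈ -1.784e+10 J/kg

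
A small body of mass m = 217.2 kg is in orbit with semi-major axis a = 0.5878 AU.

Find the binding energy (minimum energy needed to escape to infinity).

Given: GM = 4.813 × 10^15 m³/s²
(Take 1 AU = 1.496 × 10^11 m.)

Convert to SI: a = 0.5878 AU = 8.79349e+10 m.
Total orbital energy is E = −GMm/(2a); binding energy is E_bind = −E = GMm/(2a).
E_bind = 4.813e+15 · 217.2 / (2 · 8.79349e+10) J ≈ 5.944e+06 J = 5.944 MJ.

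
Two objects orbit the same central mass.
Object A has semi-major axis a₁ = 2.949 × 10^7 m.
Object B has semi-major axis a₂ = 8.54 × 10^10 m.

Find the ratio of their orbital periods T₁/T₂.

From Kepler's third law, (T₁/T₂)² = (a₁/a₂)³, so T₁/T₂ = (a₁/a₂)^(3/2).
a₁/a₂ = 2.949e+07 / 8.54e+10 = 0.000345316.
T₁/T₂ = (0.000345316)^(3/2) ≈ 6.417e-06.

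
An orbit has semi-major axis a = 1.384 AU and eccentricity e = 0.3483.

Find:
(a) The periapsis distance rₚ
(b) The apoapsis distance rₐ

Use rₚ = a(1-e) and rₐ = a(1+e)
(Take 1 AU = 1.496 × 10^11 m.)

Convert to SI: a = 1.384 AU = 2.07046e+11 m.
(a) rₚ = a(1 − e) = 2.07046e+11 · (1 − 0.3483) = 2.07046e+11 · 0.6517 ≈ 1.349e+11 m = 0.902 AU.
(b) rₐ = a(1 + e) = 2.07046e+11 · (1 + 0.3483) = 2.07046e+11 · 1.3483 ≈ 2.792e+11 m = 1.866 AU.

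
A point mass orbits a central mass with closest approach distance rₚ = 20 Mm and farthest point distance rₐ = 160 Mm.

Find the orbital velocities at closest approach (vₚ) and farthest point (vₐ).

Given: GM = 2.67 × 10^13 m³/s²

Convert to SI: rₚ = 20 Mm = 2e+07 m; rₐ = 160 Mm = 1.6e+08 m.
Use the vis-viva equation v² = GM(2/r − 1/a) with a = (rₚ + rₐ)/2 = (2e+07 + 1.6e+08)/2 = 9e+07 m.
vₚ = √(GM · (2/rₚ − 1/a)) = √(2.67e+13 · (2/2e+07 − 1/9e+07)) m/s ≈ 1541 m/s = 1.541 km/s.
vₐ = √(GM · (2/rₐ − 1/a)) = √(2.67e+13 · (2/1.6e+08 − 1/9e+07)) m/s ≈ 192.6 m/s = 192.6 m/s.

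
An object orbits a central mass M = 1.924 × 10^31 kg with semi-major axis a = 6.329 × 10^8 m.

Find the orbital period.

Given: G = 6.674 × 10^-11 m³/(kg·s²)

GM = G · M = 6.674e-11 · 1.924e+31 = 1.28408e+21 m³/s².
Kepler's third law: T = 2π √(a³ / GM).
Substituting a = 6.329e+08 m and GM = 1.28408e+21 m³/s²:
T = 2π √((6.329e+08)³ / 1.28408e+21) s
T ≈ 2792 s = 46.53 minutes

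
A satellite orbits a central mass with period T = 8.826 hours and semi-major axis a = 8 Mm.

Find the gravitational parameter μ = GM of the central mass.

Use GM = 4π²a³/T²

Convert to SI: T = 8.826 hours = 31773.6 s; a = 8 Mm = 8e+06 m.
GM = 4π² · a³ / T².
GM = 4π² · (8e+06)³ / (31773.6)² m³/s² ≈ 2.002e+13 m³/s² = 2.002 × 10^13 m³/s².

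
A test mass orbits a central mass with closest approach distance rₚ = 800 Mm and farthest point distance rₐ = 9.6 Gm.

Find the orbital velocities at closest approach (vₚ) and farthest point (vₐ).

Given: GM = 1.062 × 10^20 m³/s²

Convert to SI: rₚ = 800 Mm = 8e+08 m; rₐ = 9.6 Gm = 9.6e+09 m.
Use the vis-viva equation v² = GM(2/r − 1/a) with a = (rₚ + rₐ)/2 = (8e+08 + 9.6e+09)/2 = 5.2e+09 m.
vₚ = √(GM · (2/rₚ − 1/a)) = √(1.062e+20 · (2/8e+08 − 1/5.2e+09)) m/s ≈ 4.951e+05 m/s = 495.1 km/s.
vₐ = √(GM · (2/rₐ − 1/a)) = √(1.062e+20 · (2/9.6e+09 − 1/5.2e+09)) m/s ≈ 4.125e+04 m/s = 41.25 km/s.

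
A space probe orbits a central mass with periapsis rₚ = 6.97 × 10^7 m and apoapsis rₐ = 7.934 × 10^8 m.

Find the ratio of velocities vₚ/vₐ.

Conservation of angular momentum gives rₚvₚ = rₐvₐ, so vₚ/vₐ = rₐ/rₚ.
vₚ/vₐ = 7.934e+08 / 6.97e+07 ≈ 11.38.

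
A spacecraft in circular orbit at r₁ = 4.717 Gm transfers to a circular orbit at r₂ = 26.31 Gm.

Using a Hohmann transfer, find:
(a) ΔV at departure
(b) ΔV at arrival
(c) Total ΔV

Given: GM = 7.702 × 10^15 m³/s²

Convert to SI: r₁ = 4.717 Gm = 4.717e+09 m; r₂ = 26.31 Gm = 2.631e+10 m.
Transfer semi-major axis: a_t = (r₁ + r₂)/2 = (4.717e+09 + 2.631e+10)/2 = 1.55135e+10 m.
Circular speeds: v₁ = √(GM/r₁) = 1277.82 m/s, v₂ = √(GM/r₂) = 541.055 m/s.
Transfer speeds (vis-viva v² = GM(2/r − 1/a_t)): v₁ᵗ = 1664.08 m/s, v₂ᵗ = 298.345 m/s.
(a) ΔV₁ = |v₁ᵗ − v₁| ≈ 386.3 m/s = 386.3 m/s.
(b) ΔV₂ = |v₂ − v₂ᵗ| ≈ 242.7 m/s = 242.7 m/s.
(c) ΔV_total = ΔV₁ + ΔV₂ ≈ 629 m/s = 629 m/s.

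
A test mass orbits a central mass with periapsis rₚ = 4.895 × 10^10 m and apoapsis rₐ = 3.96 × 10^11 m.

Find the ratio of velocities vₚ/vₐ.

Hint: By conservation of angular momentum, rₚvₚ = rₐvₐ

Conservation of angular momentum gives rₚvₚ = rₐvₐ, so vₚ/vₐ = rₐ/rₚ.
vₚ/vₐ = 3.96e+11 / 4.895e+10 ≈ 8.09.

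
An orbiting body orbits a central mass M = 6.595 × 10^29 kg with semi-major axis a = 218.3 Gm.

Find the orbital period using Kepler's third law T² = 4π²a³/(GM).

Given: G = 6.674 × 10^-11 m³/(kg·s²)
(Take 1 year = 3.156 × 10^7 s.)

Convert to SI: a = 218.3 Gm = 2.183e+11 m.
GM = G · M = 6.674e-11 · 6.595e+29 = 4.4015e+19 m³/s².
Kepler's third law: T = 2π √(a³ / GM).
Substituting a = 2.183e+11 m and GM = 4.4015e+19 m³/s²:
T = 2π √((2.183e+11)³ / 4.4015e+19) s
T ≈ 9.66e+07 s = 3.061 years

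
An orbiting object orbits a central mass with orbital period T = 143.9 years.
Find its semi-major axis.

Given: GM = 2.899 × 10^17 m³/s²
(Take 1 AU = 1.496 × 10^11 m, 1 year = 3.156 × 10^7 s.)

Convert to SI: T = 143.9 years = 4.54148e+09 s.
Invert Kepler's third law: a = (GM · T² / (4π²))^(1/3).
Substituting T = 4.54148e+09 s and GM = 2.899e+17 m³/s²:
a = (2.899e+17 · (4.54148e+09)² / (4π²))^(1/3) m
a ≈ 5.33e+11 m = 3.563 AU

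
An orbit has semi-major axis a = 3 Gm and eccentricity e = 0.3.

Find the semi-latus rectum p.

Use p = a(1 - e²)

Convert to SI: a = 3 Gm = 3e+09 m.
p = a (1 − e²).
p = 3e+09 · (1 − (0.3)²) = 3e+09 · 0.91 ≈ 2.73e+09 m = 2.73 Gm.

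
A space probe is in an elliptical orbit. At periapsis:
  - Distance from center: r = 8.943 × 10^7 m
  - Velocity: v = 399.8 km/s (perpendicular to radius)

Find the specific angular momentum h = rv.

Convert to SI: v = 399.8 km/s = 399800 m/s.
With v perpendicular to r, h = r · v.
h = 8.943e+07 · 399800 m²/s ≈ 3.575e+13 m²/s.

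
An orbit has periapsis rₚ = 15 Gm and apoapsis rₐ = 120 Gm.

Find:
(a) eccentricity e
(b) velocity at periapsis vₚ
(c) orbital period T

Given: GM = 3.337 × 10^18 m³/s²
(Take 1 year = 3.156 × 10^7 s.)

Convert to SI: rₚ = 15 Gm = 1.5e+10 m; rₐ = 120 Gm = 1.2e+11 m.
(a) e = (rₐ − rₚ)/(rₐ + rₚ) = (1.2e+11 − 1.5e+10)/(1.2e+11 + 1.5e+10) ≈ 0.7778
(b) With a = (rₚ + rₐ)/2 = 6.75e+10 m, vₚ = √(GM (2/rₚ − 1/a)) = √(3.337e+18 · (2/1.5e+10 − 1/6.75e+10)) m/s ≈ 1.989e+04 m/s
(c) With a = (rₚ + rₐ)/2 = 6.75e+10 m, T = 2π √(a³/GM) = 2π √((6.75e+10)³/3.337e+18) s ≈ 6.032e+07 s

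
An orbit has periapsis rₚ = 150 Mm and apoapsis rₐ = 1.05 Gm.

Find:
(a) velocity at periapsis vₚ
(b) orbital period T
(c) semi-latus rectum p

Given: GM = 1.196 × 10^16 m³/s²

Convert to SI: rₚ = 150 Mm = 1.5e+08 m; rₐ = 1.05 Gm = 1.05e+09 m.
(a) With a = (rₚ + rₐ)/2 = 6e+08 m, vₚ = √(GM (2/rₚ − 1/a)) = √(1.196e+16 · (2/1.5e+08 − 1/6e+08)) m/s ≈ 1.181e+04 m/s
(b) With a = (rₚ + rₐ)/2 = 6e+08 m, T = 2π √(a³/GM) = 2π √((6e+08)³/1.196e+16) s ≈ 8.444e+05 s
(c) From a = (rₚ + rₐ)/2 = 6e+08 m and e = (rₐ − rₚ)/(rₐ + rₚ) = 0.75, p = a(1 − e²) = 6e+08 · (1 − (0.75)²) ≈ 2.625e+08 m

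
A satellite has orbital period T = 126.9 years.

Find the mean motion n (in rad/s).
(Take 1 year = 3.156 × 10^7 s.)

Convert to SI: T = 126.9 years = 4.00496e+09 s.
n = 2π / T.
n = 2π / 4.00496e+09 s ≈ 1.569e-09 rad/s.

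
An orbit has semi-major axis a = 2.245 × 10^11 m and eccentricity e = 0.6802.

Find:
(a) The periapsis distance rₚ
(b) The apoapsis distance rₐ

(a) rₚ = a(1 − e) = 2.245e+11 · (1 − 0.6802) = 2.245e+11 · 0.3198 ≈ 7.18e+10 m = 7.18 × 10^10 m.
(b) rₐ = a(1 + e) = 2.245e+11 · (1 + 0.6802) = 2.245e+11 · 1.6802 ≈ 3.772e+11 m = 3.772 × 10^11 m.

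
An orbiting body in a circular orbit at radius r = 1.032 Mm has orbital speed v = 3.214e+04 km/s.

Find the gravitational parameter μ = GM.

Convert to SI: r = 1.032 Mm = 1.032e+06 m; v = 3.214e+04 km/s = 3.214e+07 m/s.
For a circular orbit v² = GM/r, so GM = v² · r.
GM = (3.214e+07)² · 1.032e+06 m³/s² ≈ 1.066e+21 m³/s² = 1.066 × 10^21 m³/s².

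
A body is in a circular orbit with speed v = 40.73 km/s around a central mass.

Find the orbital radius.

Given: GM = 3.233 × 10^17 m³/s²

Convert to SI: v = 40.73 km/s = 40730 m/s.
For a circular orbit, v² = GM / r, so r = GM / v².
r = 3.233e+17 / (40730)² m ≈ 1.949e+08 m = 1.949 × 10^8 m.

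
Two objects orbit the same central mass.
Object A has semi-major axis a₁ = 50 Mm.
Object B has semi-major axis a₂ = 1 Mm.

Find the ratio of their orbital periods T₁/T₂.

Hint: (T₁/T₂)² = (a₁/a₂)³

Convert to SI: a₁ = 50 Mm = 5e+07 m; a₂ = 1 Mm = 1e+06 m.
From Kepler's third law, (T₁/T₂)² = (a₁/a₂)³, so T₁/T₂ = (a₁/a₂)^(3/2).
a₁/a₂ = 5e+07 / 1e+06 = 50.
T₁/T₂ = (50)^(3/2) ≈ 353.6.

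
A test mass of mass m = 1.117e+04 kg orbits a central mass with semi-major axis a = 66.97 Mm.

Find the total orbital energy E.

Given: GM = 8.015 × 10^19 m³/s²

Convert to SI: a = 66.97 Mm = 6.697e+07 m.
E = −GMm / (2a).
E = −8.015e+19 · 1.117e+04 / (2 · 6.697e+07) J ≈ -6.684e+15 J = -6.684 PJ.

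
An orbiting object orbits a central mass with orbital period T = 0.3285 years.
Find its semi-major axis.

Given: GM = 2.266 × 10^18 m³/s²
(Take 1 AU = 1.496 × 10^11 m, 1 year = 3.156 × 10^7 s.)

Convert to SI: T = 0.3285 years = 1.03675e+07 s.
Invert Kepler's third law: a = (GM · T² / (4π²))^(1/3).
Substituting T = 1.03675e+07 s and GM = 2.266e+18 m³/s²:
a = (2.266e+18 · (1.03675e+07)² / (4π²))^(1/3) m
a ≈ 1.834e+10 m = 0.1226 AU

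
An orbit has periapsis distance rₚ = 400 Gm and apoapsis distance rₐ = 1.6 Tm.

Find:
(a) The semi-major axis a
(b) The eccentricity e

Convert to SI: rₚ = 400 Gm = 4e+11 m; rₐ = 1.6 Tm = 1.6e+12 m.
(a) a = (rₚ + rₐ) / 2 = (4e+11 + 1.6e+12) / 2 ≈ 1e+12 m = 1 Tm.
(b) e = (rₐ − rₚ) / (rₐ + rₚ) = (1.6e+12 − 4e+11) / (1.6e+12 + 4e+11) ≈ 0.6.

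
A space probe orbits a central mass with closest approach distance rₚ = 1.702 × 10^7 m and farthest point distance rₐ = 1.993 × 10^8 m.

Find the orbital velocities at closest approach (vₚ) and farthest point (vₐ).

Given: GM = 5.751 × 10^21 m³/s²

Use the vis-viva equation v² = GM(2/r − 1/a) with a = (rₚ + rₐ)/2 = (1.702e+07 + 1.993e+08)/2 = 1.0816e+08 m.
vₚ = √(GM · (2/rₚ − 1/a)) = √(5.751e+21 · (2/1.702e+07 − 1/1.0816e+08)) m/s ≈ 2.495e+07 m/s = 2.495e+04 km/s.
vₐ = √(GM · (2/rₐ − 1/a)) = √(5.751e+21 · (2/1.993e+08 − 1/1.0816e+08)) m/s ≈ 2.131e+06 m/s = 2131 km/s.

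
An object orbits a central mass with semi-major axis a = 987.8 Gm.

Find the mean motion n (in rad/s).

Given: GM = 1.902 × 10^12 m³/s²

Convert to SI: a = 987.8 Gm = 9.878e+11 m.
n = √(GM / a³).
n = √(1.902e+12 / (9.878e+11)³) rad/s ≈ 1.405e-12 rad/s.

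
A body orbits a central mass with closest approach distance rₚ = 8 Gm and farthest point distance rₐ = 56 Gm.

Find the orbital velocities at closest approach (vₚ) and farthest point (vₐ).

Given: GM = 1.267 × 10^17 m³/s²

Convert to SI: rₚ = 8 Gm = 8e+09 m; rₐ = 56 Gm = 5.6e+10 m.
Use the vis-viva equation v² = GM(2/r − 1/a) with a = (rₚ + rₐ)/2 = (8e+09 + 5.6e+10)/2 = 3.2e+10 m.
vₚ = √(GM · (2/rₚ − 1/a)) = √(1.267e+17 · (2/8e+09 − 1/3.2e+10)) m/s ≈ 5265 m/s = 5.265 km/s.
vₐ = √(GM · (2/rₐ − 1/a)) = √(1.267e+17 · (2/5.6e+10 − 1/3.2e+10)) m/s ≈ 752.1 m/s = 752.1 m/s.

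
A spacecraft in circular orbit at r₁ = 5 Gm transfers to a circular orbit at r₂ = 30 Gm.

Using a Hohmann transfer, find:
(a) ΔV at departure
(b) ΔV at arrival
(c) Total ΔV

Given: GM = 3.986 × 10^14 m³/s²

Convert to SI: r₁ = 5 Gm = 5e+09 m; r₂ = 30 Gm = 3e+10 m.
Transfer semi-major axis: a_t = (r₁ + r₂)/2 = (5e+09 + 3e+10)/2 = 1.75e+10 m.
Circular speeds: v₁ = √(GM/r₁) = 282.347 m/s, v₂ = √(GM/r₂) = 115.268 m/s.
Transfer speeds (vis-viva v² = GM(2/r − 1/a_t)): v₁ᵗ = 369.679 m/s, v₂ᵗ = 61.6132 m/s.
(a) ΔV₁ = |v₁ᵗ − v₁| ≈ 87.33 m/s = 87.33 m/s.
(b) ΔV₂ = |v₂ − v₂ᵗ| ≈ 53.65 m/s = 53.65 m/s.
(c) ΔV_total = ΔV₁ + ΔV₂ ≈ 141 m/s = 141 m/s.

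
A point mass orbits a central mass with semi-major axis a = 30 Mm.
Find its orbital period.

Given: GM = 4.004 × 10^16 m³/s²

Convert to SI: a = 30 Mm = 3e+07 m.
Kepler's third law: T = 2π √(a³ / GM).
Substituting a = 3e+07 m and GM = 4.004e+16 m³/s²:
T = 2π √((3e+07)³ / 4.004e+16) s
T ≈ 5160 s = 1.433 hours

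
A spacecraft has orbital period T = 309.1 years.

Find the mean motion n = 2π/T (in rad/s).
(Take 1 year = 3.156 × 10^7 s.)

Convert to SI: T = 309.1 years = 9.7552e+09 s.
n = 2π / T.
n = 2π / 9.7552e+09 s ≈ 6.441e-10 rad/s.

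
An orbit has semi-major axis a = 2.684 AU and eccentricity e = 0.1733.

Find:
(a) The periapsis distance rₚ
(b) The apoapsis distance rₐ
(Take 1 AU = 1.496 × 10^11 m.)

Convert to SI: a = 2.684 AU = 4.01526e+11 m.
(a) rₚ = a(1 − e) = 4.01526e+11 · (1 − 0.1733) = 4.01526e+11 · 0.8267 ≈ 3.319e+11 m = 2.219 AU.
(b) rₐ = a(1 + e) = 4.01526e+11 · (1 + 0.1733) = 4.01526e+11 · 1.1733 ≈ 4.711e+11 m = 3.149 AU.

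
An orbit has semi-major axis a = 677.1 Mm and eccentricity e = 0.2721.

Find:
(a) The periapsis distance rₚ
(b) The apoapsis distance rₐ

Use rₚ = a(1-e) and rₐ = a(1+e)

Convert to SI: a = 677.1 Mm = 6.771e+08 m.
(a) rₚ = a(1 − e) = 6.771e+08 · (1 − 0.2721) = 6.771e+08 · 0.7279 ≈ 4.929e+08 m = 492.9 Mm.
(b) rₐ = a(1 + e) = 6.771e+08 · (1 + 0.2721) = 6.771e+08 · 1.2721 ≈ 8.613e+08 m = 861.3 Mm.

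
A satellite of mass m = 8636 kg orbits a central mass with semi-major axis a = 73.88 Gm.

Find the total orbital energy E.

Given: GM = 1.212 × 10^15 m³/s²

Convert to SI: a = 73.88 Gm = 7.388e+10 m.
E = −GMm / (2a).
E = −1.212e+15 · 8636 / (2 · 7.388e+10) J ≈ -7.084e+07 J = -70.84 MJ.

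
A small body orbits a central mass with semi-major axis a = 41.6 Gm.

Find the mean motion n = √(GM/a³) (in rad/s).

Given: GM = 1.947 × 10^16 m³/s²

Convert to SI: a = 41.6 Gm = 4.16e+10 m.
n = √(GM / a³).
n = √(1.947e+16 / (4.16e+10)³) rad/s ≈ 1.645e-08 rad/s.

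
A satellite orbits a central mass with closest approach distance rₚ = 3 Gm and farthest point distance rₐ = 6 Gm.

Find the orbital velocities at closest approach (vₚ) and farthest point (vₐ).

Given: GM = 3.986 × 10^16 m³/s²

Convert to SI: rₚ = 3 Gm = 3e+09 m; rₐ = 6 Gm = 6e+09 m.
Use the vis-viva equation v² = GM(2/r − 1/a) with a = (rₚ + rₐ)/2 = (3e+09 + 6e+09)/2 = 4.5e+09 m.
vₚ = √(GM · (2/rₚ − 1/a)) = √(3.986e+16 · (2/3e+09 − 1/4.5e+09)) m/s ≈ 4209 m/s = 4.209 km/s.
vₐ = √(GM · (2/rₐ − 1/a)) = √(3.986e+16 · (2/6e+09 − 1/4.5e+09)) m/s ≈ 2104 m/s = 2.104 km/s.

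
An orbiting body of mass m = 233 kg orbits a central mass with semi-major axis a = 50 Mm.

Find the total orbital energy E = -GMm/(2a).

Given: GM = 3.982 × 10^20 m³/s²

Convert to SI: a = 50 Mm = 5e+07 m.
E = −GMm / (2a).
E = −3.982e+20 · 233 / (2 · 5e+07) J ≈ -9.278e+14 J = -927.8 TJ.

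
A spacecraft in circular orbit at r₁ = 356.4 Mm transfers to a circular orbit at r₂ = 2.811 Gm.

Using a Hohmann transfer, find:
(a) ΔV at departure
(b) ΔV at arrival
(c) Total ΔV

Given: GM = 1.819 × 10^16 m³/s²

Convert to SI: r₁ = 356.4 Mm = 3.564e+08 m; r₂ = 2.811 Gm = 2.811e+09 m.
Transfer semi-major axis: a_t = (r₁ + r₂)/2 = (3.564e+08 + 2.811e+09)/2 = 1.5837e+09 m.
Circular speeds: v₁ = √(GM/r₁) = 7144.1 m/s, v₂ = √(GM/r₂) = 2543.82 m/s.
Transfer speeds (vis-viva v² = GM(2/r − 1/a_t)): v₁ᵗ = 9517.91 m/s, v₂ᵗ = 1206.75 m/s.
(a) ΔV₁ = |v₁ᵗ − v₁| ≈ 2374 m/s = 2.374 km/s.
(b) ΔV₂ = |v₂ − v₂ᵗ| ≈ 1337 m/s = 1.337 km/s.
(c) ΔV_total = ΔV₁ + ΔV₂ ≈ 3711 m/s = 3.711 km/s.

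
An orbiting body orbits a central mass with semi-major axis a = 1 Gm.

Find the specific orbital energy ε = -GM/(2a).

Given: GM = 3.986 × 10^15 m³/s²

Convert to SI: a = 1 Gm = 1e+09 m.
ε = −GM / (2a).
ε = −3.986e+15 / (2 · 1e+09) J/kg ≈ -1.993e+06 J/kg = -1.993 MJ/kg.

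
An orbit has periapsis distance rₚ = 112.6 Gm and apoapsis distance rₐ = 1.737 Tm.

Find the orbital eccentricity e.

Convert to SI: rₚ = 112.6 Gm = 1.126e+11 m; rₐ = 1.737 Tm = 1.737e+12 m.
e = (rₐ − rₚ) / (rₐ + rₚ).
e = (1.737e+12 − 1.126e+11) / (1.737e+12 + 1.126e+11) = 1.6244e+12 / 1.8496e+12 ≈ 0.8782.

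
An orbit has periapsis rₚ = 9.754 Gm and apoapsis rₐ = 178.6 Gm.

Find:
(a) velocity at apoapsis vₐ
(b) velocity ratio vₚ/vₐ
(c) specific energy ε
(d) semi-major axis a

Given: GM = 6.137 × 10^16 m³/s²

Convert to SI: rₚ = 9.754 Gm = 9.754e+09 m; rₐ = 178.6 Gm = 1.786e+11 m.
(a) With a = (rₚ + rₐ)/2 = 9.4177e+10 m, vₐ = √(GM (2/rₐ − 1/a)) = √(6.137e+16 · (2/1.786e+11 − 1/9.4177e+10)) m/s ≈ 188.6 m/s
(b) Conservation of angular momentum (rₚvₚ = rₐvₐ) gives vₚ/vₐ = rₐ/rₚ = 1.786e+11/9.754e+09 ≈ 18.31
(c) With a = (rₚ + rₐ)/2 = 9.4177e+10 m, ε = −GM/(2a) = −6.137e+16/(2 · 9.4177e+10) J/kg ≈ -3.258e+05 J/kg
(d) a = (rₚ + rₐ)/2 = (9.754e+09 + 1.786e+11)/2 ≈ 9.418e+10 m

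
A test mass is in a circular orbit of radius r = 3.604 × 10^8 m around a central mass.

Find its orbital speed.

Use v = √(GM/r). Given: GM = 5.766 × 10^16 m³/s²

For a circular orbit, gravity supplies the centripetal force, so v = √(GM / r).
v = √(5.766e+16 / 3.604e+08) m/s ≈ 1.265e+04 m/s = 12.65 km/s.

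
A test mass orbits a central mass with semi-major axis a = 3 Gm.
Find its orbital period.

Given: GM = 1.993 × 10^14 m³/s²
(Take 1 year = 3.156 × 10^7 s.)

Convert to SI: a = 3 Gm = 3e+09 m.
Kepler's third law: T = 2π √(a³ / GM).
Substituting a = 3e+09 m and GM = 1.993e+14 m³/s²:
T = 2π √((3e+09)³ / 1.993e+14) s
T ≈ 7.313e+07 s = 2.317 years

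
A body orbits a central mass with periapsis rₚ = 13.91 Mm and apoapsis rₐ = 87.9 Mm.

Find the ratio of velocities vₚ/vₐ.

Convert to SI: rₚ = 13.91 Mm = 1.391e+07 m; rₐ = 87.9 Mm = 8.79e+07 m.
Conservation of angular momentum gives rₚvₚ = rₐvₐ, so vₚ/vₐ = rₐ/rₚ.
vₚ/vₐ = 8.79e+07 / 1.391e+07 ≈ 6.319.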